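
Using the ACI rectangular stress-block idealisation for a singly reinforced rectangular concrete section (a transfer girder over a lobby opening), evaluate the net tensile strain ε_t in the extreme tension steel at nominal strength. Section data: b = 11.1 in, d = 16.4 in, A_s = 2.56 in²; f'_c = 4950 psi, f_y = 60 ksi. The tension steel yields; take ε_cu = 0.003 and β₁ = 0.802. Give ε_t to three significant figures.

a = A_s f_y/(0.85 f'_c b) = 3.289 in.
β₁ = 0.802, so c = a/β₁ = 3.289/0.802 = 4.101 in.
From the linear strain diagram with ε_cu = 0.003: ε_t = 0.003 (d − c)/c = 0.003 × (16.4 − 4.101)/4.101 = 0.00900.
Since ε_t ≥ 0.005, the section is tension-controlled.

ε_t ≈ 0.00900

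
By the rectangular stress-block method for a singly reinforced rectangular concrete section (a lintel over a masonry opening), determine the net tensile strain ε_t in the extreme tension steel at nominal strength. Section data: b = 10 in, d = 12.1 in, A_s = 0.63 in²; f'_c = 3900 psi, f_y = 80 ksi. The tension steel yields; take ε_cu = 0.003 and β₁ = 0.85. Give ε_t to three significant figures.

ε_t ≈ 0.0173

a = A_s f_y/(0.85 f'_c b) = 1.520 in.
β₁ = 0.85, so c = a/β₁ = 1.520/0.85 = 1.788 in.
From the linear strain diagram with ε_cu = 0.003: ε_t = 0.003 (d − c)/c = 0.003 × (12.1 − 1.788)/1.788 = 0.0173.
Since ε_t ≥ 0.005, the section is tension-controlled.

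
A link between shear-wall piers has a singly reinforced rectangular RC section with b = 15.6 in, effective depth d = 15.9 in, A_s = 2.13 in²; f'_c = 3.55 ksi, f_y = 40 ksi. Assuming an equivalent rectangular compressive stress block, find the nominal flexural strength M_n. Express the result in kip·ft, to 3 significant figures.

T = A_s f_y = 2.13 × 40 = 85.2 kips.
a = T/(0.85 f'_c b) = 85.2/(0.85 × 3.55 × 15.6) = 1.810 in.
M_n = T(d − a/2) = 85.2 × (15.9 − 0.905) = 1277.6 kip·in = 1277.6/12 = 106.47 kip·ft.

M_n ≈ 106 kip·ft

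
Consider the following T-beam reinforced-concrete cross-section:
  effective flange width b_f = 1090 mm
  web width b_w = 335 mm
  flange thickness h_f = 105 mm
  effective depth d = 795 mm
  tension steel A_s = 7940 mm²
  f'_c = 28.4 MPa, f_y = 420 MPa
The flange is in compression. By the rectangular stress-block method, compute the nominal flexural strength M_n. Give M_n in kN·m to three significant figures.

Tension: T = A_s f_y = 7940 × 420 = 3334800 N.
Try a within the flange: a = T/(0.85 f'_c b_f) = 3334800/(0.85 × 28.4 × 1090) = 126.74 mm.
a = 126.74 > h_f = 105 mm: the block extends into the web. Split into flange-overhang and web parts.
C_f = 0.85 f'_c (b_f − b_w) h_f = 0.85 × 28.4 × (1090 − 335) × 105 = 1913699 N.
Remaining web compression depth: a_w = (T − C_f)/(0.85 f'_c b_w) = (3334800 − 1913699)/(0.85 × 28.4 × 335) = 175.73 mm.
M_n = C_f(d − h_f/2) + (T − C_f)(d − a_w/2) = 1913699 × (795 − 52.5) + 1421101 × (795 − 87.865) = 1420.92 + 1004.91 = 2425.83 × 10⁶ N·mm.
M_n = 2425.83 kN·m.

M_n ≈ 2430 kN·m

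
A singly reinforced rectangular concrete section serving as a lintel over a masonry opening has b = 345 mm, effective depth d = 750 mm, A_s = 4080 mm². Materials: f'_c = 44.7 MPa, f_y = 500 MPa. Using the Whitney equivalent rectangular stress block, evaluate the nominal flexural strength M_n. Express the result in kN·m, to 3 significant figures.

M_n ≈ 1370 kN·m

T = A_s f_y = 4080 × 500 = 2040000 N = 2040 kN.
From C = T: a = T/(0.85 f'_c b) = 2040000/(0.85 × 44.7 × 345) = 155.63 mm.
M_n = T(d − a/2) = 2040 kN × (750 − 77.815) mm = 1371.26 kN·m.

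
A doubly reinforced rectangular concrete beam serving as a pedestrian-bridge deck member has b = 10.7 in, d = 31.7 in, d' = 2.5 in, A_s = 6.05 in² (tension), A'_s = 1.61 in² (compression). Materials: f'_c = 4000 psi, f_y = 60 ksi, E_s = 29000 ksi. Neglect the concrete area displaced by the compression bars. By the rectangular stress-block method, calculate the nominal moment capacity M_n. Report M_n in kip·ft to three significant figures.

Assume both steels yield.
a = (A_s − A'_s) f_y/(0.85 f'_c b) = (6.05 − 1.61) × 60/(0.85 × 4 × 10.7) = 7.323 in.
c = a/β₁ = 7.323/0.85 = 8.615 in; ε'_s = 0.003(c − d')/c = 0.0021 ≥ ε_y = 0.0021, so the compression steel yields.
M_n = (A_s − A'_s) f_y (d − a/2) + A'_s f_y (d − d') = 266.4 × (31.7 − 3.6615) + 96.6 × (31.7 − 2.5) = 7469.5 + 2820.7 = 10290.2 kip·in = 10290.2/12 = 857.52 kip·ft.

M_n ≈ 858 kip·ft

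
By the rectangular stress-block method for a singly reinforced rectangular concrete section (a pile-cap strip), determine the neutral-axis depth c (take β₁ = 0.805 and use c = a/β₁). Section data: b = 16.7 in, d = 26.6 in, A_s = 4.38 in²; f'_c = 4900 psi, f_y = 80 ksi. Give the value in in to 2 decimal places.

c ≈ 6.26 in

T = A_s f_y = 4.38 × 80 = 350.4 kips.
a = T/(0.85 f'_c b) = 350.4/(0.85 × 4.9 × 16.7) = 5.0377 in.
With β₁ = 0.805, c = a/β₁ = 5.0377/0.805 = 6.26 in.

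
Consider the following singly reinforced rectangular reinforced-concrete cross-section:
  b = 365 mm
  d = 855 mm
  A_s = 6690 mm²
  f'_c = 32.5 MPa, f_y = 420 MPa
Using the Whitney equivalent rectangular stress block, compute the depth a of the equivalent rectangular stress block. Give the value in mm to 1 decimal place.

a ≈ 278.7 mm

T = A_s f_y = 6690 × 420 = 2809800 N = 2809.8 kN.
Setting C = 0.85 f'_c a b equal to T: a = 2809800/(0.85 × 32.5 × 365) = 278.7 mm.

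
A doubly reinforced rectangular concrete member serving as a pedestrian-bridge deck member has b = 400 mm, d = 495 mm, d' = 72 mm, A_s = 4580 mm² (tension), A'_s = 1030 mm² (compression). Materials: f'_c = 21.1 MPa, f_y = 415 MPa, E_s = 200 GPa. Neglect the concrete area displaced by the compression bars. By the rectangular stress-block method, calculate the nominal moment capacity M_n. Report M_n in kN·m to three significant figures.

Assume both tension and compression steel yield.
Net tension couple steel: A_s − A'_s = 3550 mm².
a = (A_s − A'_s) f_y / (0.85 f'_c b) = 1473250/(0.85 × 21.1 × 400) = 205.36 mm.
c = a/β₁ = 205.36/0.85 = 241.60 mm; ε'_s = 0.003(c − d')/c = 0.0021 ≥ f_y/E_s = 0.0021, so compression steel does yield.
M_n = (A_s − A'_s) f_y (d − a/2) + A'_s f_y (d − d') = [1473250 × (495 − 102.68) + 427450 × (495 − 72)] × 10⁻⁶ = 577.99 + 180.81 = 758.80 kN·m.

M_n ≈ 759 kN·m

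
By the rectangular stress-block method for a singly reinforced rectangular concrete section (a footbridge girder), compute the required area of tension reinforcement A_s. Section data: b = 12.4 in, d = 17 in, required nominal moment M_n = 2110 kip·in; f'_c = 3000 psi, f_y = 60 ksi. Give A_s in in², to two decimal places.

A_s ≈ 2.39 in²

From M_n = 0.85 f'_c a b (d − a/2):
a = d − √(d² − 2M_n/(0.85 f'_c b)) = 17 − √(17² − 2 × 2110/(0.85 × 3 × 12.4)) = 4.528 in.
A_s = 0.85 f'_c a b / f_y = 0.85 × 3 × 4.528 × 12.4 / 60 = 2.386 in².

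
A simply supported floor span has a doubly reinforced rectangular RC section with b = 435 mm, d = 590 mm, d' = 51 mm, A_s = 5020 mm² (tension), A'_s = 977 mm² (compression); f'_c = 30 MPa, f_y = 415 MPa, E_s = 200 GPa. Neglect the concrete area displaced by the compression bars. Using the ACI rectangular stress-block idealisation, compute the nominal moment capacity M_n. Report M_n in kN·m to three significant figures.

M_n ≈ 1080 kN·m

Assume both tension and compression steel yield.
Net tension couple steel: A_s − A'_s = 4043 mm².
a = (A_s − A'_s) f_y / (0.85 f'_c b) = 1677845/(0.85 × 30 × 435) = 151.26 mm.
c = a/β₁ = 151.26/0.836 = 180.93 mm; ε'_s = 0.003(c − d')/c = 0.0022 ≥ f_y/E_s = 0.0021, so compression steel does yield.
M_n = (A_s − A'_s) f_y (d − a/2) + A'_s f_y (d − d') = [1677845 × (590 − 75.63) + 405455 × (590 − 51)] × 10⁻⁶ = 863.03 + 218.54 = 1081.57 kN·m.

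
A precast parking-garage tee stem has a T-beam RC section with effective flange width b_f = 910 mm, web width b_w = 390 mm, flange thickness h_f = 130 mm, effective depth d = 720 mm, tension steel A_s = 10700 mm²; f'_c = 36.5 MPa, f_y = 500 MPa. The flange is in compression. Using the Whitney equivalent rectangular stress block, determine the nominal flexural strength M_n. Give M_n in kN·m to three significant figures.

M_n ≈ 3280 kN·m

Tension: T = A_s f_y = 10700 × 500 = 5350000 N.
Try a within the flange: a = T/(0.85 f'_c b_f) = 5350000/(0.85 × 36.5 × 910) = 189.50 mm.
a = 189.50 > h_f = 130 mm: the block extends into the web. Split into flange-overhang and web parts.
C_f = 0.85 f'_c (b_f − b_w) h_f = 0.85 × 36.5 × (910 − 390) × 130 = 2097290 N.
Remaining web compression depth: a_w = (T − C_f)/(0.85 f'_c b_w) = (5350000 − 2097290)/(0.85 × 36.5 × 390) = 268.82 mm.
M_n = C_f(d − h_f/2) + (T − C_f)(d − a_w/2) = 2097290 × (720 − 65) + 3252710 × (720 − 134.41) = 1373.72 + 1904.75 = 3278.47 × 10⁶ N·mm.
M_n = 3278.47 kN·m.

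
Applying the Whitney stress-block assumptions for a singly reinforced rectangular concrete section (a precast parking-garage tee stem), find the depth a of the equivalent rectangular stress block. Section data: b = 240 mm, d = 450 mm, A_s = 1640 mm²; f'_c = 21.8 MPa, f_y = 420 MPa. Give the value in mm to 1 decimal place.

a ≈ 154.9 mm

T = A_s f_y = 1640 × 420 = 688800 N = 688.8 kN.
Setting C = 0.85 f'_c a b equal to T: a = 688800/(0.85 × 21.8 × 240) = 154.9 mm.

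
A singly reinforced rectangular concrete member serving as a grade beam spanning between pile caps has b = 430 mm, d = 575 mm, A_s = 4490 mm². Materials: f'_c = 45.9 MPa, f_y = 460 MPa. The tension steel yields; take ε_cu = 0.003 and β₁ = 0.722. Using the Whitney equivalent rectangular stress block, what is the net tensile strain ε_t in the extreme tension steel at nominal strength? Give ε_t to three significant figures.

ε_t ≈ 0.00712

a = A_s f_y/(0.85 f'_c b) = 123.11 mm.
β₁ = 0.722, so c = a/β₁ = 123.11/0.722 = 170.51 mm.
From the linear strain diagram with ε_cu = 0.003: ε_t = 0.003 (d − c)/c = 0.003 × (575 − 170.51)/170.51 = 0.00712.
Since ε_t ≥ 0.005, the section is tension-controlled.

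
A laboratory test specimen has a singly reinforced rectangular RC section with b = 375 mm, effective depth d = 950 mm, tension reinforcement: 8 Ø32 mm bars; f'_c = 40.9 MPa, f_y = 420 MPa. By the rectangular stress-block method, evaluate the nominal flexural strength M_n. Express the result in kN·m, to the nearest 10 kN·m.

M_n ≈ 2290 kN·m

A_s = 8 × 804 = 6432 mm².
T = A_s f_y = 6432 × 420 = 2701440 N = 2701.44 kN.
From C = T: a = T/(0.85 f'_c b) = 2701440/(0.85 × 40.9 × 375) = 207.22 mm.
M_n = T(d − a/2) = 2701.44 kN × (950 − 103.61) mm = 2286.47 kN·m.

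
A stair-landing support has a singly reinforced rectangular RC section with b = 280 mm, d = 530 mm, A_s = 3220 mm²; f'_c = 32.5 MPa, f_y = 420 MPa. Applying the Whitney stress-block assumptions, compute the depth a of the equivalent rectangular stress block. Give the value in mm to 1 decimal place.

T = A_s f_y = 3220 × 420 = 1352400 N = 1352.4 kN.
Setting C = 0.85 f'_c a b equal to T: a = 1352400/(0.85 × 32.5 × 280) = 174.8 mm.

a ≈ 174.8 mm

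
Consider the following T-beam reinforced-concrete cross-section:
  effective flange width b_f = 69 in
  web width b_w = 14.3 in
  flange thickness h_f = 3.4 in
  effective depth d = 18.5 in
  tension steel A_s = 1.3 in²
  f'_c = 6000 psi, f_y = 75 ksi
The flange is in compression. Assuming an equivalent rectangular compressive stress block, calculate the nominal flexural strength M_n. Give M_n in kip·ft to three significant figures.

Tension: T = A_s f_y = 1.3 × 75 = 97.5 kips.
Try a within the flange: a = T/(0.85 f'_c b_f) = 97.5/(0.85 × 6 × 69) = 0.277 in.
Since a = 0.277 ≤ h_f = 3.4 in, the stress block lies entirely in the flange; analyse as a rectangular beam of width b_f.
M_n = T(d − a/2) = 97.5 × (18.5 − 0.1385) = 1790.2 kip·in.
M_n = 1790.2/12 = 149.18 kip·ft.

M_n ≈ 149 kip·ft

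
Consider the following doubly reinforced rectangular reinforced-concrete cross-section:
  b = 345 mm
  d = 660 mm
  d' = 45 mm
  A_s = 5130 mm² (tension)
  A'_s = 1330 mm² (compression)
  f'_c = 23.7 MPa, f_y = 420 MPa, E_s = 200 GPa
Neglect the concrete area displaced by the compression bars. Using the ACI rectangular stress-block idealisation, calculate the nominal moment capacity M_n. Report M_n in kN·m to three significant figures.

Assume both tension and compression steel yield.
Net tension couple steel: A_s − A'_s = 3800 mm².
a = (A_s − A'_s) f_y / (0.85 f'_c b) = 1596000/(0.85 × 23.7 × 345) = 229.64 mm.
c = a/β₁ = 229.64/0.85 = 270.16 mm; ε'_s = 0.003(c − d')/c = 0.0025 ≥ f_y/E_s = 0.0021, so compression steel does yield.
M_n = (A_s − A'_s) f_y (d − a/2) + A'_s f_y (d − d') = [1596000 × (660 − 114.82) + 558600 × (660 − 45)] × 10⁻⁶ = 870.11 + 343.54 = 1213.65 kN·m.

M_n ≈ 1210 kN·m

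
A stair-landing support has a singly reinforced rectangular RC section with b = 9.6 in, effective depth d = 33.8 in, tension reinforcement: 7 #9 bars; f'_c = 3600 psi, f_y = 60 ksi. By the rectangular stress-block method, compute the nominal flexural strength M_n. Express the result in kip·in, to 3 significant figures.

A_s = 7 × 1 = 7 in².
T = A_s f_y = 7 × 60 = 420 kips.
a = T/(0.85 f'_c b) = 420/(0.85 × 3.6 × 9.6) = 14.297 in.
M_n = T(d − a/2) = 420 × (33.8 − 7.1485) = 11193.6 kip·in.

M_n ≈ 11200 kip·in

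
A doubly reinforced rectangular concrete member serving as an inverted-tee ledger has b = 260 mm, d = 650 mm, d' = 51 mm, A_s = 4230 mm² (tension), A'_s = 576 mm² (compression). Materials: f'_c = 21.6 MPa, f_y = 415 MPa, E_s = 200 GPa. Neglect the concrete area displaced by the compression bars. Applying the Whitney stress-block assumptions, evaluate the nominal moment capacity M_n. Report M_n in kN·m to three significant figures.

Assume both tension and compression steel yield.
Net tension couple steel: A_s − A'_s = 3654 mm².
a = (A_s − A'_s) f_y / (0.85 f'_c b) = 1516410/(0.85 × 21.6 × 260) = 317.67 mm.
c = a/β₁ = 317.67/0.85 = 373.73 mm; ε'_s = 0.003(c − d')/c = 0.0026 ≥ f_y/E_s = 0.0021, so compression steel does yield.
M_n = (A_s − A'_s) f_y (d − a/2) + A'_s f_y (d − d') = [1516410 × (650 − 158.835) + 239040 × (650 − 51)] × 10⁻⁶ = 744.81 + 143.18 = 887.99 kN·m.

M_n ≈ 888 kN·m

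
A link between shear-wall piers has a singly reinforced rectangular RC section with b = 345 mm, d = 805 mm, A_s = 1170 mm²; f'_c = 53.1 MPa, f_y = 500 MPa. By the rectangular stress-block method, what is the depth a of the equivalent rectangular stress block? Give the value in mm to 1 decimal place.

a ≈ 37.6 mm

T = A_s f_y = 1170 × 500 = 585000 N = 585 kN.
Setting C = 0.85 f'_c a b equal to T: a = 585000/(0.85 × 53.1 × 345) = 37.6 mm.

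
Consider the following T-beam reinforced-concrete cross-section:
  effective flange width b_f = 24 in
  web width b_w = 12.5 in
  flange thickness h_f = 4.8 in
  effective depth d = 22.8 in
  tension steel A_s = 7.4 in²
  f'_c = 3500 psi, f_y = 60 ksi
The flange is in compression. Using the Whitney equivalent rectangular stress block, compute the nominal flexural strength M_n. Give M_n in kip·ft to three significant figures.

Tension: T = A_s f_y = 7.4 × 60 = 444 kips.
Try a within the flange: a = T/(0.85 f'_c b_f) = 444/(0.85 × 3.5 × 24) = 6.218 in.
a = 6.218 > h_f = 4.8 in: the block extends into the web. Split into flange-overhang and web parts.
C_f = 0.85 f'_c (b_f − b_w) h_f = 0.85 × 3.5 × (24 − 12.5) × 4.8 = 164.2 kips.
Remaining web compression depth: a_w = (T − C_f)/(0.85 f'_c b_w) = (444 − 164.2)/(0.85 × 3.5 × 12.5) = 7.524 in.
M_n = C_f(d − h_f/2) + (T − C_f)(d − a_w/2) = 164.2 × (22.8 − 2.4) + 279.8 × (22.8 − 3.762) = 3349.7 + 5326.8 = 8676.5 kip·in.
M_n = 8676.5/12 = 723.04 kip·ft.

M_n ≈ 723 kip·ft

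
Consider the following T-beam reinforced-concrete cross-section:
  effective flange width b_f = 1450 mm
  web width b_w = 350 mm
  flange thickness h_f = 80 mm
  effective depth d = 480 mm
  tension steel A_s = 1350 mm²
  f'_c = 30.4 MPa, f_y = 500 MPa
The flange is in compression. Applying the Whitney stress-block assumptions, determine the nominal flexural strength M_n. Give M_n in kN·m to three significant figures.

M_n ≈ 318 kN·m

Tension: T = A_s f_y = 1350 × 500 = 675000 N.
Try a within the flange: a = T/(0.85 f'_c b_f) = 675000/(0.85 × 30.4 × 1450) = 18.02 mm.
Since a = 18.02 ≤ h_f = 80 mm, the stress block lies entirely in the flange; analyse as a rectangular beam of width b_f.
M_n = T(d − a/2) = 675000 × (480 − 9.01) = 317.92 × 10⁶ N·mm.
M_n = 317.92 kN·m.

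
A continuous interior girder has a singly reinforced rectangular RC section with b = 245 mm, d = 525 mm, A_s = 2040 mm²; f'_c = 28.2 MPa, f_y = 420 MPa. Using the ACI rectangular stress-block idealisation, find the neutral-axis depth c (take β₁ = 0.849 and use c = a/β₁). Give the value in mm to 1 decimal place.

T = A_s f_y = 2040 × 420 = 856800 N = 856.8 kN.
Setting C = 0.85 f'_c a b equal to T: a = 856800/(0.85 × 28.2 × 245) = 145.897 mm.
With β₁ = 0.849, c = a/β₁ = 145.897/0.849 = 171.8 mm.

c ≈ 171.8 mm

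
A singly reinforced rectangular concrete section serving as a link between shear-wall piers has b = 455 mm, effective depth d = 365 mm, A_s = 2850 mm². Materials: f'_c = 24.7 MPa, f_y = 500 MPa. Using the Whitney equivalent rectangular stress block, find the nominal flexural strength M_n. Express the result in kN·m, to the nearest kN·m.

M_n ≈ 414 kN·m

T = A_s f_y = 2850 × 500 = 1425000 N = 1425 kN.
From C = T: a = T/(0.85 f'_c b) = 1425000/(0.85 × 24.7 × 455) = 149.17 mm.
M_n = T(d − a/2) = 1425 kN × (365 − 74.585) mm = 413.84 kN·m.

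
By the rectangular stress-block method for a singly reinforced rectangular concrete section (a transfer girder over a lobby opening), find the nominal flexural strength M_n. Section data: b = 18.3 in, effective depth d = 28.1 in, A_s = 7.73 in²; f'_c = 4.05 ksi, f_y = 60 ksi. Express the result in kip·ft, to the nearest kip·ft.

T = A_s f_y = 7.73 × 60 = 463.8 kips.
a = T/(0.85 f'_c b) = 463.8/(0.85 × 4.05 × 18.3) = 7.362 in.
M_n = T(d − a/2) = 463.8 × (28.1 − 3.681) = 11325.5 kip·in = 11325.5/12 = 943.79 kip·ft.

M_n ≈ 944 kip·ft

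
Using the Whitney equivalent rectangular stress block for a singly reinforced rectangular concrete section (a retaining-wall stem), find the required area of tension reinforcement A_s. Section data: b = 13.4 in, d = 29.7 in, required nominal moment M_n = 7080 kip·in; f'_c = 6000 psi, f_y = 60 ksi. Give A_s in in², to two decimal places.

A_s ≈ 4.24 in²

From M_n = 0.85 f'_c a b (d − a/2):
a = d − √(d² − 2M_n/(0.85 f'_c b)) = 29.7 − √(29.7² − 2 × 7080/(0.85 × 6 × 13.4)) = 3.721 in.
A_s = 0.85 f'_c a b / f_y = 0.85 × 6 × 3.721 × 13.4 / 60 = 4.238 in².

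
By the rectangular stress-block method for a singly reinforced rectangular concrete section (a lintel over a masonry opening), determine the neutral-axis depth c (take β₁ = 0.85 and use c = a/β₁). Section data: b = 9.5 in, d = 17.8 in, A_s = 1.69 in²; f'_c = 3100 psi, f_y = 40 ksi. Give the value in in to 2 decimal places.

T = A_s f_y = 1.69 × 40 = 67.6 kips.
a = T/(0.85 f'_c b) = 67.6/(0.85 × 3.1 × 9.5) = 2.7005 in.
With β₁ = 0.85, c = a/β₁ = 2.7005/0.85 = 3.18 in.

c ≈ 3.18 in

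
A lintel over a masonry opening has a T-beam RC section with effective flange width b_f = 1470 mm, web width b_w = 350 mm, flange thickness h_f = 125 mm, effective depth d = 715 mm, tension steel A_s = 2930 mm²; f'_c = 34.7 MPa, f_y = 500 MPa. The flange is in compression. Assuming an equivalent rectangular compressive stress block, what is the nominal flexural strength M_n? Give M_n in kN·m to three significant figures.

Tension: T = A_s f_y = 2930 × 500 = 1465000 N.
Try a within the flange: a = T/(0.85 f'_c b_f) = 1465000/(0.85 × 34.7 × 1470) = 33.79 mm.
Since a = 33.79 ≤ h_f = 125 mm, the stress block lies entirely in the flange; analyse as a rectangular beam of width b_f.
M_n = T(d − a/2) = 1465000 × (715 − 16.895) = 1022.72 × 10⁶ N·mm.
M_n = 1022.72 kN·m.

M_n ≈ 1020 kN·m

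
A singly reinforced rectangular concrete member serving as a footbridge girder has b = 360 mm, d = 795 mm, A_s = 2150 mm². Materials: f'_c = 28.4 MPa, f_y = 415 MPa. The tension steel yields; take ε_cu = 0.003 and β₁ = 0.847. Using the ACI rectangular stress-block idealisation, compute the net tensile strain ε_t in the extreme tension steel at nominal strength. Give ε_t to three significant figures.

ε_t ≈ 0.0167

a = A_s f_y/(0.85 f'_c b) = 102.67 mm.
β₁ = 0.847, so c = a/β₁ = 102.67/0.847 = 121.22 mm.
From the linear strain diagram with ε_cu = 0.003: ε_t = 0.003 (d − c)/c = 0.003 × (795 − 121.22)/121.22 = 0.0167.
Since ε_t ≥ 0.005, the section is tension-controlled.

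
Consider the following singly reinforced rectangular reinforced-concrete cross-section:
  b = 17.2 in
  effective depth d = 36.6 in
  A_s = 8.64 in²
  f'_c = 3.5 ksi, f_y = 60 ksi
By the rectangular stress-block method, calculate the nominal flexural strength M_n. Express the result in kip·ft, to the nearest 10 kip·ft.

T = A_s f_y = 8.64 × 60 = 518.4 kips.
a = T/(0.85 f'_c b) = 518.4/(0.85 × 3.5 × 17.2) = 10.131 in.
M_n = T(d − a/2) = 518.4 × (36.6 − 5.0655) = 16347.5 kip·in = 16347.5/12 = 1362.29 kip·ft.

M_n ≈ 1360 kip·ft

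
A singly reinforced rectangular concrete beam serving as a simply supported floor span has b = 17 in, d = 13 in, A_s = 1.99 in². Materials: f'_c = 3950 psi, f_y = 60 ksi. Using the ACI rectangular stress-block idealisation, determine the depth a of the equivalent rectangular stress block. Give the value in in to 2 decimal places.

a ≈ 2.09 in

T = A_s f_y = 1.99 × 60 = 119.4 kips.
a = T/(0.85 f'_c b) = 119.4/(0.85 × 3.95 × 17) = 2.09 in.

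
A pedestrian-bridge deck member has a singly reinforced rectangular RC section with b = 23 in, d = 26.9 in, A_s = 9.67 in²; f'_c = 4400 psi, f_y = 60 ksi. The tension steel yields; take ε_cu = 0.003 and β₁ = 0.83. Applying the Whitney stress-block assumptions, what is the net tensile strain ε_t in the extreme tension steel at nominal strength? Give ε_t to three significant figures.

ε_t ≈ 0.00693

a = A_s f_y/(0.85 f'_c b) = 6.745 in.
β₁ = 0.83, so c = a/β₁ = 6.745/0.83 = 8.127 in.
From the linear strain diagram with ε_cu = 0.003: ε_t = 0.003 (d − c)/c = 0.003 × (26.9 − 8.127)/8.127 = 0.00693.
Since ε_t ≥ 0.005, the section is tension-controlled.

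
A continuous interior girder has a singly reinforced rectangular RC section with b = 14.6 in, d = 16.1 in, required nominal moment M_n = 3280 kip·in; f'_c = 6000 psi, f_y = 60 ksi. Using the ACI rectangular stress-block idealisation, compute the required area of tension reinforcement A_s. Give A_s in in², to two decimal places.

From M_n = 0.85 f'_c a b (d − a/2):
a = d − √(d² − 2M_n/(0.85 f'_c b)) = 16.1 − √(16.1² − 2 × 3280/(0.85 × 6 × 14.6)) = 3.019 in.
A_s = 0.85 f'_c a b / f_y = 0.85 × 6 × 3.019 × 14.6 / 60 = 3.747 in².

A_s ≈ 3.75 in²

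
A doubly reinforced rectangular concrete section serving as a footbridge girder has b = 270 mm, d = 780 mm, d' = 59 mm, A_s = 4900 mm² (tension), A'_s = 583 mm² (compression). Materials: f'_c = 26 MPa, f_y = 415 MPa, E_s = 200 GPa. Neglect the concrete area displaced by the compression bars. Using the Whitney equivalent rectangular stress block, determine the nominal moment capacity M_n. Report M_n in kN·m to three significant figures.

M_n ≈ 1300 kN·m

Assume both tension and compression steel yield.
Net tension couple steel: A_s − A'_s = 4317 mm².
a = (A_s − A'_s) f_y / (0.85 f'_c b) = 1791555/(0.85 × 26 × 270) = 300.24 mm.
c = a/β₁ = 300.24/0.85 = 353.22 mm; ε'_s = 0.003(c − d')/c = 0.0025 ≥ f_y/E_s = 0.0021, so compression steel does yield.
M_n = (A_s − A'_s) f_y (d − a/2) + A'_s f_y (d − d') = [1791555 × (780 − 150.12) + 241945 × (780 − 59)] × 10⁻⁶ = 1128.46 + 174.44 = 1302.90 kN·m.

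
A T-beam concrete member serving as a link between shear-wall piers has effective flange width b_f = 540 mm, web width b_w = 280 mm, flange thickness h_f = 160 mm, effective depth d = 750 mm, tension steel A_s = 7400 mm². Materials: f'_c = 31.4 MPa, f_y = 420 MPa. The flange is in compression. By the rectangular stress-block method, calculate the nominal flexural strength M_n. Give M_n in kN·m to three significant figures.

Tension: T = A_s f_y = 7400 × 420 = 3108000 N.
Try a within the flange: a = T/(0.85 f'_c b_f) = 3108000/(0.85 × 31.4 × 540) = 215.64 mm.
a = 215.64 > h_f = 160 mm: the block extends into the web. Split into flange-overhang and web parts.
C_f = 0.85 f'_c (b_f − b_w) h_f = 0.85 × 31.4 × (540 − 280) × 160 = 1110304 N.
Remaining web compression depth: a_w = (T − C_f)/(0.85 f'_c b_w) = (3108000 − 1110304)/(0.85 × 31.4 × 280) = 267.31 mm.
M_n = C_f(d − h_f/2) + (T − C_f)(d − a_w/2) = 1110304 × (750 − 80) + 1997696 × (750 − 133.655) = 743.90 + 1231.27 = 1975.17 × 10⁶ N·mm.
M_n = 1975.17 kN·m.

M_n ≈ 1980 kN·m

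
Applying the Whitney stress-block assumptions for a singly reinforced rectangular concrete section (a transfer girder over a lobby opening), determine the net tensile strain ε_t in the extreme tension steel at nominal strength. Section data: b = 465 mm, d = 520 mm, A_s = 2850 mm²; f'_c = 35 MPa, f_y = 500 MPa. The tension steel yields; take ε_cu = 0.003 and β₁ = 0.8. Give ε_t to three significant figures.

a = A_s f_y/(0.85 f'_c b) = 103.01 mm.
β₁ = 0.8, so c = a/β₁ = 103.01/0.8 = 128.76 mm.
From the linear strain diagram with ε_cu = 0.003: ε_t = 0.003 (d − c)/c = 0.003 × (520 − 128.76)/128.76 = 0.00912.
Since ε_t ≥ 0.005, the section is tension-controlled.

ε_t ≈ 0.00912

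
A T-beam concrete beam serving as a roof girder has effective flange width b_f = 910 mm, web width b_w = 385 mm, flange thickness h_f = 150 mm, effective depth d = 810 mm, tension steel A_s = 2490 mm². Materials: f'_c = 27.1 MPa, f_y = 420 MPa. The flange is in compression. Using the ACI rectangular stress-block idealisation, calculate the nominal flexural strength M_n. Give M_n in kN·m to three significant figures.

Tension: T = A_s f_y = 2490 × 420 = 1045800 N.
Try a within the flange: a = T/(0.85 f'_c b_f) = 1045800/(0.85 × 27.1 × 910) = 49.89 mm.
Since a = 49.89 ≤ h_f = 150 mm, the stress block lies entirely in the flange; analyse as a rectangular beam of width b_f.
M_n = T(d − a/2) = 1045800 × (810 − 24.945) = 821.01 × 10⁶ N·mm.
M_n = 821.01 kN·m.

M_n ≈ 821 kN·m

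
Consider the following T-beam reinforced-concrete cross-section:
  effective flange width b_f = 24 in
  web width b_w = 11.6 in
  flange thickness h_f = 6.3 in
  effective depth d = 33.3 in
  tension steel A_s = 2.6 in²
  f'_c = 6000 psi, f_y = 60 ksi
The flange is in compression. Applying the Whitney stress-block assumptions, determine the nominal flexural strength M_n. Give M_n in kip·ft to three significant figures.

M_n ≈ 425 kip·ft

Tension: T = A_s f_y = 2.6 × 60 = 156 kips.
Try a within the flange: a = T/(0.85 f'_c b_f) = 156/(0.85 × 6 × 24) = 1.275 in.
Since a = 1.275 ≤ h_f = 6.3 in, the stress block lies entirely in the flange; analyse as a rectangular beam of width b_f.
M_n = T(d − a/2) = 156 × (33.3 − 0.6375) = 5095.4 kip·in.
M_n = 5095.4/12 = 424.62 kip·ft.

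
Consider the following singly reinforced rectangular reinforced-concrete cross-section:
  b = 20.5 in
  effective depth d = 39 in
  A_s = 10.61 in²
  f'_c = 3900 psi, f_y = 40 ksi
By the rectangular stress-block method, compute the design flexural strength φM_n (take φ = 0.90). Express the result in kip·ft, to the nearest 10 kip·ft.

T = A_s f_y = 10.61 × 40 = 424.4 kips.
a = T/(0.85 f'_c b) = 424.4/(0.85 × 3.9 × 20.5) = 6.245 in.
M_n = T(d − a/2) = 424.4 × (39 − 3.1225) = 15226.4 kip·in = 15226.4/12 = 1268.87 kip·ft.
φM_n = 0.90 × 1268.87 = 1141.98 kip·ft.

φM_n ≈ 1140 kip·ft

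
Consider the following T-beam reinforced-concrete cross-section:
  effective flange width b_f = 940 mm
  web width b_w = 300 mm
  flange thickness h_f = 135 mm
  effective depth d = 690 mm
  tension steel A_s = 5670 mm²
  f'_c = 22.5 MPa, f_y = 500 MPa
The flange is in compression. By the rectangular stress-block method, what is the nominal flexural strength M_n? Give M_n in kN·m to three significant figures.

Tension: T = A_s f_y = 5670 × 500 = 2835000 N.
Try a within the flange: a = T/(0.85 f'_c b_f) = 2835000/(0.85 × 22.5 × 940) = 157.70 mm.
a = 157.70 > h_f = 135 mm: the block extends into the web. Split into flange-overhang and web parts.
C_f = 0.85 f'_c (b_f − b_w) h_f = 0.85 × 22.5 × (940 − 300) × 135 = 1652400 N.
Remaining web compression depth: a_w = (T − C_f)/(0.85 f'_c b_w) = (2835000 − 1652400)/(0.85 × 22.5 × 300) = 206.12 mm.
M_n = C_f(d − h_f/2) + (T − C_f)(d − a_w/2) = 1652400 × (690 − 67.5) + 1182600 × (690 − 103.06) = 1028.62 + 694.12 = 1722.74 × 10⁶ N·mm.
M_n = 1722.74 kN·m.

M_n ≈ 1720 kN·m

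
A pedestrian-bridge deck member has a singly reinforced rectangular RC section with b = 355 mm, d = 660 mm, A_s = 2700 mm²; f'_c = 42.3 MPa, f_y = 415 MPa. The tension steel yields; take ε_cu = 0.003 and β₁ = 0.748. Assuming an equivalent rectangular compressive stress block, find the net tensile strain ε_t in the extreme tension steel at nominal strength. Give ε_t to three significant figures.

ε_t ≈ 0.0139

a = A_s f_y/(0.85 f'_c b) = 87.79 mm.
β₁ = 0.748, so c = a/β₁ = 87.79/0.748 = 117.37 mm.
From the linear strain diagram with ε_cu = 0.003: ε_t = 0.003 (d − c)/c = 0.003 × (660 − 117.37)/117.37 = 0.0139.
Since ε_t ≥ 0.005, the section is tension-controlled.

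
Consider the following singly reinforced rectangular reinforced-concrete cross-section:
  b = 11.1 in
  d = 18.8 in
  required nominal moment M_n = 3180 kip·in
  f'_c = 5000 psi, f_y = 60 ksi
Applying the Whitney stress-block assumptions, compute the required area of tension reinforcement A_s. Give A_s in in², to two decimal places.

A_s ≈ 3.16 in²

From M_n = 0.85 f'_c a b (d − a/2):
a = d − √(d² − 2M_n/(0.85 f'_c b)) = 18.8 − √(18.8² − 2 × 3180/(0.85 × 5 × 11.1)) = 4.014 in.
A_s = 0.85 f'_c a b / f_y = 0.85 × 5 × 4.014 × 11.1 / 60 = 3.156 in².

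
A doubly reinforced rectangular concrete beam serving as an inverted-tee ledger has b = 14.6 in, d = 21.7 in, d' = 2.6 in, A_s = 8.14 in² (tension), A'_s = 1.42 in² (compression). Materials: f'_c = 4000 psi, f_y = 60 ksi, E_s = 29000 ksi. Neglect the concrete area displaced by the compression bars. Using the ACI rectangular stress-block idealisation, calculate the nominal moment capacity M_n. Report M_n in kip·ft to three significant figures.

Assume both steels yield.
a = (A_s − A'_s) f_y/(0.85 f'_c b) = (8.14 − 1.42) × 60/(0.85 × 4 × 14.6) = 8.122 in.
c = a/β₁ = 8.122/0.85 = 9.555 in; ε'_s = 0.003(c − d')/c = 0.0022 ≥ ε_y = 0.0021, so the compression steel yields.
M_n = (A_s − A'_s) f_y (d − a/2) + A'_s f_y (d − d') = 403.2 × (21.7 − 4.061) + 85.2 × (21.7 − 2.6) = 7112.0 + 1627.3 = 8739.3 kip·in = 8739.3/12 = 728.28 kip·ft.

M_n ≈ 728 kip·ft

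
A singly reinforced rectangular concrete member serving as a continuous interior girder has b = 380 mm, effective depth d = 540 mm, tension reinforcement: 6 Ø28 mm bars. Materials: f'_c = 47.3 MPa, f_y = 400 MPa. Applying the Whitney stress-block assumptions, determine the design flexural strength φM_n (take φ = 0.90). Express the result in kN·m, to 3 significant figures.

φM_n ≈ 654 kN·m

A_s = 6 × 616 = 3696 mm².
T = A_s f_y = 3696 × 400 = 1478400 N = 1478.4 kN.
From C = T: a = T/(0.85 f'_c b) = 1478400/(0.85 × 47.3 × 380) = 96.77 mm.
M_n = T(d − a/2) = 1478.4 kN × (540 − 48.385) mm = 726.80 kN·m.
φM_n = 0.90 × 726.80 = 654.12 kN·m.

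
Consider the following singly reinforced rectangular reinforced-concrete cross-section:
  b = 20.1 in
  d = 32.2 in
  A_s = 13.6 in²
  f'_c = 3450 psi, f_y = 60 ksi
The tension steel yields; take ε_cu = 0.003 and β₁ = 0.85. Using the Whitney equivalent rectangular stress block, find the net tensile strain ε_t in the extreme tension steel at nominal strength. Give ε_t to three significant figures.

ε_t ≈ 0.00293

a = A_s f_y/(0.85 f'_c b) = 13.844 in.
β₁ = 0.85, so c = a/β₁ = 13.844/0.85 = 16.287 in.
From the linear strain diagram with ε_cu = 0.003: ε_t = 0.003 (d − c)/c = 0.003 × (32.2 − 16.287)/16.287 = 0.00293.
ε_t < 0.004 — the section is over-reinforced for flexure under ACI limits.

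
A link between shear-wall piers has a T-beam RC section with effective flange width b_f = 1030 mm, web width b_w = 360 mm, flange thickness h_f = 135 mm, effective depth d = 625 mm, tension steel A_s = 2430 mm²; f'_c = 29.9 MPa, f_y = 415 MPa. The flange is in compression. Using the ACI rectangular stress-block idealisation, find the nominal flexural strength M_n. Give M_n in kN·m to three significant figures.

Tension: T = A_s f_y = 2430 × 415 = 1008450 N.
Try a within the flange: a = T/(0.85 f'_c b_f) = 1008450/(0.85 × 29.9 × 1030) = 38.52 mm.
Since a = 38.52 ≤ h_f = 135 mm, the stress block lies entirely in the flange; analyse as a rectangular beam of width b_f.
M_n = T(d − a/2) = 1008450 × (625 − 19.26) = 610.86 × 10⁶ N·mm.
M_n = 610.86 kN·m.

M_n ≈ 611 kN·m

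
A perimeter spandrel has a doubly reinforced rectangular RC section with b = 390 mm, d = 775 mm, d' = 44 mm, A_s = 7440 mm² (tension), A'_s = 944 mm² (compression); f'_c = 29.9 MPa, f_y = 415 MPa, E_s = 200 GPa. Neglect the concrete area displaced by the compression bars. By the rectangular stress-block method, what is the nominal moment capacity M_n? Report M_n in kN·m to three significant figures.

M_n ≈ 2010 kN·m

Assume both tension and compression steel yield.
Net tension couple steel: A_s − A'_s = 6496 mm².
a = (A_s − A'_s) f_y / (0.85 f'_c b) = 2695840/(0.85 × 29.9 × 390) = 271.98 mm.
c = a/β₁ = 271.98/0.836 = 325.33 mm; ε'_s = 0.003(c − d')/c = 0.0026 ≥ f_y/E_s = 0.0021, so compression steel does yield.
M_n = (A_s − A'_s) f_y (d − a/2) + A'_s f_y (d − d') = [2695840 × (775 − 135.99) + 391760 × (775 − 44)] × 10⁻⁶ = 1722.67 + 286.38 = 2009.05 kN·m.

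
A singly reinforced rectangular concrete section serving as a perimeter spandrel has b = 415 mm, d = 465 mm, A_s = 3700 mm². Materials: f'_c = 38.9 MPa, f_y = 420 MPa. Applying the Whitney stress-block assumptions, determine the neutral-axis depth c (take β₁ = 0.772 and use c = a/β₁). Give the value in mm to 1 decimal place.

T = A_s f_y = 3700 × 420 = 1554000 N = 1554 kN.
Setting C = 0.85 f'_c a b equal to T: a = 1554000/(0.85 × 38.9 × 415) = 113.249 mm.
With β₁ = 0.772, c = a/β₁ = 113.249/0.772 = 146.7 mm.

c ≈ 146.7 mm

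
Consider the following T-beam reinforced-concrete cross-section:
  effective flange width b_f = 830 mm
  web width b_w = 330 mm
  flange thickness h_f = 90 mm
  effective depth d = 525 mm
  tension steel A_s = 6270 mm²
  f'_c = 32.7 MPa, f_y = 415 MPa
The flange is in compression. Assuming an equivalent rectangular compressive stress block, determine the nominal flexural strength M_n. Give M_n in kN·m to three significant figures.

Tension: T = A_s f_y = 6270 × 415 = 2602050 N.
Try a within the flange: a = T/(0.85 f'_c b_f) = 2602050/(0.85 × 32.7 × 830) = 112.79 mm.
a = 112.79 > h_f = 90 mm: the block extends into the web. Split into flange-overhang and web parts.
C_f = 0.85 f'_c (b_f − b_w) h_f = 0.85 × 32.7 × (830 − 330) × 90 = 1250775 N.
Remaining web compression depth: a_w = (T − C_f)/(0.85 f'_c b_w) = (2602050 − 1250775)/(0.85 × 32.7 × 330) = 147.32 mm.
M_n = C_f(d − h_f/2) + (T − C_f)(d − a_w/2) = 1250775 × (525 − 45) + 1351275 × (525 − 73.66) = 600.37 + 609.88 = 1210.25 × 10⁶ N·mm.
M_n = 1210.25 kN·m.

M_n ≈ 1210 kN·m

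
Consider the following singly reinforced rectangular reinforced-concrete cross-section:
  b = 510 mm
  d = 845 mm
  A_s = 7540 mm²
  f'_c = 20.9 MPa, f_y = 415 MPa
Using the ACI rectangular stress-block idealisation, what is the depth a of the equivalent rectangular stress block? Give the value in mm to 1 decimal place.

T = A_s f_y = 7540 × 415 = 3129100 N = 3129.1 kN.
Setting C = 0.85 f'_c a b equal to T: a = 3129100/(0.85 × 20.9 × 510) = 345.4 mm.

a ≈ 345.4 mm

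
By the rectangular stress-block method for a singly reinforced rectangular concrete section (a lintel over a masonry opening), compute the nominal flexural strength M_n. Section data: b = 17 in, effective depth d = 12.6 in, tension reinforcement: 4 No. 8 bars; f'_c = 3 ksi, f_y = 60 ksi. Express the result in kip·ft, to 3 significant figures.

A_s = 4 × 0.79 = 3.16 in².
T = A_s f_y = 3.16 × 60 = 189.6 kips.
a = T/(0.85 f'_c b) = 189.6/(0.85 × 3 × 17) = 4.374 in.
M_n = T(d − a/2) = 189.6 × (12.6 − 2.187) = 1974.3 kip·in = 1974.3/12 = 164.53 kip·ft.

M_n ≈ 165 kip·ft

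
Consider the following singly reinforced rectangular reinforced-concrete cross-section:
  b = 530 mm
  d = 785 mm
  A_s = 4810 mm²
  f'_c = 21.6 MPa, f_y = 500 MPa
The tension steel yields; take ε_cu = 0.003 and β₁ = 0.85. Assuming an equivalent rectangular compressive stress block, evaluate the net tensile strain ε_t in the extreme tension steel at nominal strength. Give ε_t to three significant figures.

ε_t ≈ 0.00510

a = A_s f_y/(0.85 f'_c b) = 247.15 mm.
β₁ = 0.85, so c = a/β₁ = 247.15/0.85 = 290.76 mm.
From the linear strain diagram with ε_cu = 0.003: ε_t = 0.003 (d − c)/c = 0.003 × (785 − 290.76)/290.76 = 0.00510.
Since ε_t ≥ 0.005, the section is tension-controlled.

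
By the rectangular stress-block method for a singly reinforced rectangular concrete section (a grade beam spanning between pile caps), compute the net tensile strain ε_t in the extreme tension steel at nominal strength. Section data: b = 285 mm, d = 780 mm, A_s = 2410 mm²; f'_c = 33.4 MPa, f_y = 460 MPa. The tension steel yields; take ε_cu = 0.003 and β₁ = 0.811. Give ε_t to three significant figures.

a = A_s f_y/(0.85 f'_c b) = 137.01 mm.
β₁ = 0.811, so c = a/β₁ = 137.01/0.811 = 168.94 mm.
From the linear strain diagram with ε_cu = 0.003: ε_t = 0.003 (d − c)/c = 0.003 × (780 − 168.94)/168.94 = 0.0109.
Since ε_t ≥ 0.005, the section is tension-controlled.

ε_t ≈ 0.0109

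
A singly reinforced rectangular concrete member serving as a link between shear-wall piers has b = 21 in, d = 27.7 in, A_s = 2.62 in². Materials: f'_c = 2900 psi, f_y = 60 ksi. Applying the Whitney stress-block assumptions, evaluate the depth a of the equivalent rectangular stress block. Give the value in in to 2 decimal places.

a ≈ 3.04 in

T = A_s f_y = 2.62 × 60 = 157.2 kips.
a = T/(0.85 f'_c b) = 157.2/(0.85 × 2.9 × 21) = 3.04 in.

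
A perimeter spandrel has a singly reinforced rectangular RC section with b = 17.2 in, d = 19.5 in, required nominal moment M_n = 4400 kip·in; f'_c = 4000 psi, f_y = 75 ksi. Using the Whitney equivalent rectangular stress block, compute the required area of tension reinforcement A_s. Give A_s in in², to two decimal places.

A_s ≈ 3.39 in²

From M_n = 0.85 f'_c a b (d − a/2):
a = d − √(d² − 2M_n/(0.85 f'_c b)) = 19.5 − √(19.5² − 2 × 4400/(0.85 × 4 × 17.2)) = 4.342 in.
A_s = 0.85 f'_c a b / f_y = 0.85 × 4 × 4.342 × 17.2 / 75 = 3.386 in².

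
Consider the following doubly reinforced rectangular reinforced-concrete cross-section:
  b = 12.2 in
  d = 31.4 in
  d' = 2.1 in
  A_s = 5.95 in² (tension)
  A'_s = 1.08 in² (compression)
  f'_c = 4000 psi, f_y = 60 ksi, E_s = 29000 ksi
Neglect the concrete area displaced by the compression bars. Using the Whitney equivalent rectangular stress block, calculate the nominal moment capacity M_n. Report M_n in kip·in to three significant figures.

M_n ≈ 10000 kip·in

Assume both steels yield.
a = (A_s − A'_s) f_y/(0.85 f'_c b) = (5.95 − 1.08) × 60/(0.85 × 4 × 12.2) = 7.044 in.
c = a/β₁ = 7.044/0.85 = 8.287 in; ε'_s = 0.003(c − d')/c = 0.0022 ≥ ε_y = 0.0021, so the compression steel yields.
M_n = (A_s − A'_s) f_y (d − a/2) + A'_s f_y (d − d') = 292.2 × (31.4 − 3.522) + 64.8 × (31.4 − 2.1) = 8146.0 + 1898.6 = 10044.6 kip·in.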